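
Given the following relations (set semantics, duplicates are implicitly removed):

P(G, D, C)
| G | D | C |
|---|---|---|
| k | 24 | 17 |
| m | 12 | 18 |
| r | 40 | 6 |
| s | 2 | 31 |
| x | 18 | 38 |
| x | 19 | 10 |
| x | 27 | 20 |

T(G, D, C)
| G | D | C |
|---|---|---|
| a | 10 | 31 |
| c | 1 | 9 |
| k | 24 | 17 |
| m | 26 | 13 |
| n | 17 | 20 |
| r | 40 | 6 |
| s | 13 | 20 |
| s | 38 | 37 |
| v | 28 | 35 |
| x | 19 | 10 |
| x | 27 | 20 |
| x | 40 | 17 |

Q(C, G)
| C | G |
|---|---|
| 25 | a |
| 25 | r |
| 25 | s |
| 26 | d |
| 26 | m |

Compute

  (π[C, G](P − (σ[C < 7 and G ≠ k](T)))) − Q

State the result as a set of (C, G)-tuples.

{(10, x), (17, k), (18, m), (20, x), (31, s), (38, x)}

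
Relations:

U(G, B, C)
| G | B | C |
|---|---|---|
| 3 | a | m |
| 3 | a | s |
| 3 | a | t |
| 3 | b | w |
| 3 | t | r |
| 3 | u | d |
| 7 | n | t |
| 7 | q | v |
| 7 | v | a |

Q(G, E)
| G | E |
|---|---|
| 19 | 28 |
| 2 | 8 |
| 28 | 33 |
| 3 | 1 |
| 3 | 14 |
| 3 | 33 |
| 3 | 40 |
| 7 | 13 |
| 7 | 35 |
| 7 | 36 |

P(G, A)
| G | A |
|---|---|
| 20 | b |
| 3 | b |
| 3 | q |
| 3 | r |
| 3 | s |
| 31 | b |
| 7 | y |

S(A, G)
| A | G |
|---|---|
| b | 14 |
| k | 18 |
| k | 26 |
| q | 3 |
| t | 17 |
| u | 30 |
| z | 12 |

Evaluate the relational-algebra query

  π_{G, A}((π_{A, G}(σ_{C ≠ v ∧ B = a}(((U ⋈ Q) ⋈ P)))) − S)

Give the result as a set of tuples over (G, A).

{(3, b), (3, r), (3, s)}

Natural join on G: {(3, a, m, 1), (3, a, m, 14), (3, a, m, 33), (3, a, m, 40), (3, a, s, 1), (3, a, s, 14), (3, a, s, 33), (3, a, s, 40), (3, a, t, 1), (3, a, t, 14), (3, a, t, 33), (3, a, t, 40), (3, b, w, 1), (3, b, w, 14), (3, b, w, 33), (3, b, w, 40), (3, t, r, 1), (3, t, r, 14), (3, t, r, 33), (3, t, r, 40), (3, u, d, 1), (3, u, d, 14), (3, u, d, 33), (3, u, d, 40), (7, n, t, 13), (7, n, t, 35), (7, n, t, 36), (7, q, v, 13), (7, q, v, 35), (7, q, v, 36), (7, v, a, 13), (7, v, a, 35), (7, v, a, 36)}
Natural join on G: {(3, a, m, 1, b), (3, a, m, 1, q), (3, a, m, 1, r), (3, a, m, 1, s), (3, a, m, 14, b), (3, a, m, 14, q), (3, a, m, 14, r), (3, a, m, 14, s), (3, a, m, 33, b), (3, a, m, 33, q), (3, a, m, 33, r), (3, a, m, 33, s), (3, a, m, 40, b), (3, a, m, 40, q), (3, a, m, 40, r), (3, a, m, 40, s), (3, a, s, 1, b), (3, a, s, 1, q), (3, a, s, 1, r), (3, a, s, 1, s), (3, a, s, 14, b), (3, a, s, 14, q), (3, a, s, 14, r), (3, a, s, 14, s), (3, a, s, 33, b), (3, a, s, 33, q), (3, a, s, 33, r), (3, a, s, 33, s), (3, a, s, 40, b), (3, a, s, 40, q), (3, a, s, 40, r), (3, a, s, 40, s), (3, a, t, 1, b), (3, a, t, 1, q), (3, a, t, 1, r), (3, a, t, 1, s), (3, a, t, 14, b), (3, a, t, 14, q), (3, a, t, 14, r), (3, a, t, 14, s), (3, a, t, 33, b), (3, a, t, 33, q), (3, a, t, 33, r), (3, a, t, 33, s), (3, a, t, 40, b), (3, a, t, 40, q), (3, a, t, 40, r), (3, a, t, 40, s), (3, b, w, 1, b), (3, b, w, 1, q), (3, b, w, 1, r), (3, b, w, 1, s), (3, b, w, 14, b), (3, b, w, 14, q), (3, b, w, 14, r), (3, b, w, 14, s), (3, b, w, 33, b), (3, b, w, 33, q), (3, b, w, 33, r), (3, b, w, 33, s), (3, b, w, 40, b), (3, b, w, 40, q), (3, b, w, 40, r), (3, b, w, 40, s), (3, t, r, 1, b), (3, t, r, 1, q), (3, t, r, 1, r), (3, t, r, 1, s), (3, t, r, 14, b), (3, t, r, 14, q), (3, t, r, 14, r), (3, t, r, 14, s), (3, t, r, 33, b), (3, t, r, 33, q), (3, t, r, 33, r), (3, t, r, 33, s), (3, t, r, 40, b), (3, t, r, 40, q), (3, t, r, 40, r), (3, t, r, 40, s), (3, u, d, 1, b), (3, u, d, 1, q), (3, u, d, 1, r), (3, u, d, 1, s), (3, u, d, 14, b), (3, u, d, 14, q), (3, u, d, 14, r), (3, u, d, 14, s), (3, u, d, 33, b), (3, u, d, 33, q), (3, u, d, 33, r), (3, u, d, 33, s), (3, u, d, 40, b), (3, u, d, 40, q), (3, u, d, 40, r), (3, u, d, 40, s), (7, n, t, 13, y), (7, n, t, 35, y), (7, n, t, 36, y), (7, q, v, 13, y), (7, q, v, 35, y), (7, q, v, 36, y), (7, v, a, 13, y), (7, v, a, 35, y), (7, v, a, 36, y)}
Selection C ≠ v ∧ B = a: {(3, a, m, 1, b), (3, a, m, 1, q), (3, a, m, 1, r), (3, a, m, 1, s), (3, a, m, 14, b), (3, a, m, 14, q), (3, a, m, 14, r), (3, a, m, 14, s), (3, a, m, 33, b), (3, a, m, 33, q), (3, a, m, 33, r), (3, a, m, 33, s), (3, a, m, 40, b), (3, a, m, 40, q), (3, a, m, 40, r), (3, a, m, 40, s), (3, a, s, 1, b), (3, a, s, 1, q), (3, a, s, 1, r), (3, a, s, 1, s), (3, a, s, 14, b), (3, a, s, 14, q), (3, a, s, 14, r), (3, a, s, 14, s), (3, a, s, 33, b), (3, a, s, 33, q), (3, a, s, 33, r), (3, a, s, 33, s), (3, a, s, 40, b), (3, a, s, 40, q), (3, a, s, 40, r), (3, a, s, 40, s), (3, a, t, 1, b), (3, a, t, 1, q), (3, a, t, 1, r), (3, a, t, 1, s), (3, a, t, 14, b), (3, a, t, 14, q), (3, a, t, 14, r), (3, a, t, 14, s), (3, a, t, 33, b), (3, a, t, 33, q), (3, a, t, 33, r), (3, a, t, 33, s), (3, a, t, 40, b), (3, a, t, 40, q), (3, a, t, 40, r), (3, a, t, 40, s)}
Keep only column(s) A, G (44 duplicate(s) eliminated): {(b, 3), (q, 3), (r, 3), (s, 3)}
Taking the difference: {(b, 3), (r, 3), (s, 3)}
Keep only column(s) G, A: {(3, b), (3, r), (3, s)}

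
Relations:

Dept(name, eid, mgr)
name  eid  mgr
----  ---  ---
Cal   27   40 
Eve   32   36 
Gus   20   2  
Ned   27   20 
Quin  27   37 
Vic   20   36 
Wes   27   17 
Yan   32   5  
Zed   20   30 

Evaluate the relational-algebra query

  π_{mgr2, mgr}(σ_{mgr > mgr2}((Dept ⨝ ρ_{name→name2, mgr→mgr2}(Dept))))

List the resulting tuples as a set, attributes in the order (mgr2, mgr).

{(17, 20), (17, 37), (17, 40), (2, 30), (2, 36), (20, 37), (20, 40), (30, 36), (37, 40), (5, 36)}

ρ[name→name2, mgr→mgr2]: schema becomes (name2, eid, mgr2); tuples unchanged.
Dept ⋈ ρ_{name→name2, mgr→mgr2}(Dept) (natural join on eid): {(Cal, 27, 40, Cal, 40), (Cal, 27, 40, Ned, 20), (Cal, 27, 40, Quin, 37), (Cal, 27, 40, Wes, 17), (Eve, 32, 36, Eve, 36), (Eve, 32, 36, Yan, 5), (Gus, 20, 2, Gus, 2), (Gus, 20, 2, Vic, 36), (Gus, 20, 2, Zed, 30), (Ned, 27, 20, Cal, 40), (Ned, 27, 20, Ned, 20), (Ned, 27, 20, Quin, 37), (Ned, 27, 20, Wes, 17), (Quin, 27, 37, Cal, 40), (Quin, 27, 37, Ned, 20), (Quin, 27, 37, Quin, 37), (Quin, 27, 37, Wes, 17), (Vic, 20, 36, Gus, 2), (Vic, 20, 36, Vic, 36), (Vic, 20, 36, Zed, 30), (Wes, 27, 17, Cal, 40), (Wes, 27, 17, Ned, 20), (Wes, 27, 17, Quin, 37), (Wes, 27, 17, Wes, 17), (Yan, 32, 5, Eve, 36), (Yan, 32, 5, Yan, 5), (Zed, 20, 30, Gus, 2), (Zed, 20, 30, Vic, 36), (Zed, 20, 30, Zed, 30)}
Apply σ_{mgr > mgr2}; surviving tuples: {(Cal, 27, 40, Ned, 20), (Cal, 27, 40, Quin, 37), (Cal, 27, 40, Wes, 17), (Eve, 32, 36, Yan, 5), (Ned, 27, 20, Wes, 17), (Quin, 27, 37, Ned, 20), (Quin, 27, 37, Wes, 17), (Vic, 20, 36, Gus, 2), (Vic, 20, 36, Zed, 30), (Zed, 20, 30, Gus, 2)}
π_{mgr2, mgr} gives {(17, 20), (17, 37), (17, 40), (2, 30), (2, 36), (20, 37), (20, 40), (30, 36), (37, 40), (5, 36)}.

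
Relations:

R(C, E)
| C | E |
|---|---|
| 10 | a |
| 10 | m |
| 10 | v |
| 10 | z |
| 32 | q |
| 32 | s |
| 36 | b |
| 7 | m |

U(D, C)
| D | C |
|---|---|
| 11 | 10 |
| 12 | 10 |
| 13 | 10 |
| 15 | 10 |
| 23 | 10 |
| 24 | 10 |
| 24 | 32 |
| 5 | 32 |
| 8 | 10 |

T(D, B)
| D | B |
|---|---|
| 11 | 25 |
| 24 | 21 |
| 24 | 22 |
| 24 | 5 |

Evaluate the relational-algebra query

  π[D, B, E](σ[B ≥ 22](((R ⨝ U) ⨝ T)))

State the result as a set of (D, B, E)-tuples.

{(11, 25, a), (11, 25, m), (11, 25, v), (11, 25, z), (24, 22, a), (24, 22, m), (24, 22, q), (24, 22, s), (24, 22, v), (24, 22, z)}

Joining R and U on C yields {(10, a, 11), (10, a, 12), (10, a, 13), (10, a, 15), (10, a, 23), (10, a, 24), (10, a, 8), (10, m, 11), (10, m, 12), (10, m, 13), (10, m, 15), (10, m, 23), (10, m, 24), (10, m, 8), (10, v, 11), (10, v, 12), (10, v, 13), (10, v, 15), (10, v, 23), (10, v, 24), (10, v, 8), (10, z, 11), (10, z, 12), (10, z, 13), (10, z, 15), (10, z, 23), (10, z, 24), (10, z, 8), (32, q, 24), (32, q, 5), (32, s, 24), (32, s, 5)}.
Joining (R ⨝ U) and T on D yields {(10, a, 11, 25), (10, a, 24, 21), (10, a, 24, 22), (10, a, 24, 5), (10, m, 11, 25), (10, m, 24, 21), (10, m, 24, 22), (10, m, 24, 5), (10, v, 11, 25), (10, v, 24, 21), (10, v, 24, 22), (10, v, 24, 5), (10, z, 11, 25), (10, z, 24, 21), (10, z, 24, 22), (10, z, 24, 5), (32, q, 24, 21), (32, q, 24, 22), (32, q, 24, 5), (32, s, 24, 21), (32, s, 24, 22), (32, s, 24, 5)}.
σ[B ≥ 22]: keep tuples satisfying B ≥ 22 → {(10, a, 11, 25), (10, a, 24, 22), (10, m, 11, 25), (10, m, 24, 22), (10, v, 11, 25), (10, v, 24, 22), (10, z, 11, 25), (10, z, 24, 22), (32, q, 24, 22), (32, s, 24, 22)}
Projecting to D, B, E: {(11, 25, a), (11, 25, m), (11, 25, v), (11, 25, z), (24, 22, a), (24, 22, m), (24, 22, q), (24, 22, s), (24, 22, v), (24, 22, z)}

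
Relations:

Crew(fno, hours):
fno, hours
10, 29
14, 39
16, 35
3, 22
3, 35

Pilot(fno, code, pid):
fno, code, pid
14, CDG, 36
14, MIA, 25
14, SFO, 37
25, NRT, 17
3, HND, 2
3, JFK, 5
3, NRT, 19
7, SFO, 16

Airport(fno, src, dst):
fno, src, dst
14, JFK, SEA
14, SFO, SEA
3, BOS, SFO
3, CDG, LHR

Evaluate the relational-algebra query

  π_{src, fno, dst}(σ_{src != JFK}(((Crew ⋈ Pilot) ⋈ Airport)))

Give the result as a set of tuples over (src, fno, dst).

{(BOS, 3, SFO), (CDG, 3, LHR), (SFO, 14, SEA)}

Crew ⋈ Pilot (natural join on fno): {(14, 39, CDG, 36), (14, 39, MIA, 25), (14, 39, SFO, 37), (3, 22, HND, 2), (3, 22, JFK, 5), (3, 22, NRT, 19), (3, 35, HND, 2), (3, 35, JFK, 5), (3, 35, NRT, 19)}
(Crew ⋈ Pilot) ⋈ Airport (natural join on fno): {(14, 39, CDG, 36, JFK, SEA), (14, 39, CDG, 36, SFO, SEA), (14, 39, MIA, 25, JFK, SEA), (14, 39, MIA, 25, SFO, SEA), (14, 39, SFO, 37, JFK, SEA), (14, 39, SFO, 37, SFO, SEA), (3, 22, HND, 2, BOS, SFO), (3, 22, HND, 2, CDG, LHR), (3, 22, JFK, 5, BOS, SFO), (3, 22, JFK, 5, CDG, LHR), (3, 22, NRT, 19, BOS, SFO), (3, 22, NRT, 19, CDG, LHR), (3, 35, HND, 2, BOS, SFO), (3, 35, HND, 2, CDG, LHR), (3, 35, JFK, 5, BOS, SFO), (3, 35, JFK, 5, CDG, LHR), (3, 35, NRT, 19, BOS, SFO), (3, 35, NRT, 19, CDG, LHR)}
Apply σ_{src != JFK}; surviving tuples: {(14, 39, CDG, 36, SFO, SEA), (14, 39, MIA, 25, SFO, SEA), (14, 39, SFO, 37, SFO, SEA), (3, 22, HND, 2, BOS, SFO), (3, 22, HND, 2, CDG, LHR), (3, 22, JFK, 5, BOS, SFO), (3, 22, JFK, 5, CDG, LHR), (3, 22, NRT, 19, BOS, SFO), (3, 22, NRT, 19, CDG, LHR), (3, 35, HND, 2, BOS, SFO), (3, 35, HND, 2, CDG, LHR), (3, 35, JFK, 5, BOS, SFO), (3, 35, JFK, 5, CDG, LHR), (3, 35, NRT, 19, BOS, SFO), (3, 35, NRT, 19, CDG, LHR)}
Keep only column(s) src, fno, dst (12 duplicate(s) eliminated): {(BOS, 3, SFO), (CDG, 3, LHR), (SFO, 14, SEA)}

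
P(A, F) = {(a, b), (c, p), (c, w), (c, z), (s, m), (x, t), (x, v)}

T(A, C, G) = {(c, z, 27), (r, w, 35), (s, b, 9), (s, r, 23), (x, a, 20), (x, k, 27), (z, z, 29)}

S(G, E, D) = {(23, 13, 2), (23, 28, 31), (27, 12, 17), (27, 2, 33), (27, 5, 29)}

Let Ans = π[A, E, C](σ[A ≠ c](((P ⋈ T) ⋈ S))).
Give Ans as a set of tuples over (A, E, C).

Natural join on A: {(c, p, z, 27), (c, w, z, 27), (c, z, z, 27), (s, m, b, 9), (s, m, r, 23), (x, t, a, 20), (x, t, k, 27), (x, v, a, 20), (x, v, k, 27)}
Natural join on G: {(c, p, z, 27, 12, 17), (c, p, z, 27, 2, 33), (c, p, z, 27, 5, 29), (c, w, z, 27, 12, 17), (c, w, z, 27, 2, 33), (c, w, z, 27, 5, 29), (c, z, z, 27, 12, 17), (c, z, z, 27, 2, 33), (c, z, z, 27, 5, 29), (s, m, r, 23, 13, 2), (s, m, r, 23, 28, 31), (x, t, k, 27, 12, 17), (x, t, k, 27, 2, 33), (x, t, k, 27, 5, 29), (x, v, k, 27, 12, 17), (x, v, k, 27, 2, 33), (x, v, k, 27, 5, 29)}
Filtering on A ≠ c leaves {(s, m, r, 23, 13, 2), (s, m, r, 23, 28, 31), (x, t, k, 27, 12, 17), (x, t, k, 27, 2, 33), (x, t, k, 27, 5, 29), (x, v, k, 27, 12, 17), (x, v, k, 27, 2, 33), (x, v, k, 27, 5, 29)}.
π_{A, E, C} gives {(s, 13, r), (s, 28, r), (x, 12, k), (x, 2, k), (x, 5, k)} (3 duplicate(s) eliminated).

{(s, 13, r), (s, 28, r), (x, 12, k), (x, 2, k), (x, 5, k)}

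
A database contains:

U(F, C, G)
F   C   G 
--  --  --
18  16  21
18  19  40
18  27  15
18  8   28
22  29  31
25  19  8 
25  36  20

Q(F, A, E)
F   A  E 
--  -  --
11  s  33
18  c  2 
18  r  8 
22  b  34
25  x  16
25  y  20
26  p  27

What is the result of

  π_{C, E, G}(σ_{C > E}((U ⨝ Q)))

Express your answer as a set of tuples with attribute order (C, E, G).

{(16, 2, 21), (16, 8, 21), (19, 16, 8), (19, 2, 40), (19, 8, 40), (27, 2, 15), (27, 8, 15), (36, 16, 20), (36, 20, 20), (8, 2, 28)}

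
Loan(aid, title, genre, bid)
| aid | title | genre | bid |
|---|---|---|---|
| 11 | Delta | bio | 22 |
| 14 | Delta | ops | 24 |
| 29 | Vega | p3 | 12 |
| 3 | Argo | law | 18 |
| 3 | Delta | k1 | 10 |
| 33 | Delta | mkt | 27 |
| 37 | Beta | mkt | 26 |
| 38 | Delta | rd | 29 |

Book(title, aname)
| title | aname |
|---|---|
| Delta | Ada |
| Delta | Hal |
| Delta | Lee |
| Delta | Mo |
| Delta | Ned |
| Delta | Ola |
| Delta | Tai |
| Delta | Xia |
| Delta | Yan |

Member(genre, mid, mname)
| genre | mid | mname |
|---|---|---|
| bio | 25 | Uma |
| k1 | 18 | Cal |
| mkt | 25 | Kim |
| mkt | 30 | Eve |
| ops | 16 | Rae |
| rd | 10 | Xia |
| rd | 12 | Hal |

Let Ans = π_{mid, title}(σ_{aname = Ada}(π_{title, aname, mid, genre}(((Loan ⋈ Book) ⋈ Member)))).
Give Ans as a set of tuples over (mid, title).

{(10, Delta), (12, Delta), (16, Delta), (18, Delta), (25, Delta), (30, Delta)}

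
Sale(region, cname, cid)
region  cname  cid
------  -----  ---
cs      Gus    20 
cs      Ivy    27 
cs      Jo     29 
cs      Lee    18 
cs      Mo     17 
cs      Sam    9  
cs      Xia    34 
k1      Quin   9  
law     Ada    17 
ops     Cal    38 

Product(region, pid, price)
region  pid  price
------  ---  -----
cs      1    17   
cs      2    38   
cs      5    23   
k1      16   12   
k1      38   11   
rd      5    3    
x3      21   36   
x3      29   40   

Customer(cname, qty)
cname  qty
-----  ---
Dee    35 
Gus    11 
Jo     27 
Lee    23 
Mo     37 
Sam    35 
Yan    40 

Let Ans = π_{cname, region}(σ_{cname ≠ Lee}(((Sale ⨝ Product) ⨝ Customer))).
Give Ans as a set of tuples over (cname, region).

Natural join on region: {(cs, Gus, 20, 1, 17), (cs, Gus, 20, 2, 38), (cs, Gus, 20, 5, 23), (cs, Ivy, 27, 1, 17), (cs, Ivy, 27, 2, 38), (cs, Ivy, 27, 5, 23), (cs, Jo, 29, 1, 17), (cs, Jo, 29, 2, 38), (cs, Jo, 29, 5, 23), (cs, Lee, 18, 1, 17), (cs, Lee, 18, 2, 38), (cs, Lee, 18, 5, 23), (cs, Mo, 17, 1, 17), (cs, Mo, 17, 2, 38), (cs, Mo, 17, 5, 23), (cs, Sam, 9, 1, 17), (cs, Sam, 9, 2, 38), (cs, Sam, 9, 5, 23), (cs, Xia, 34, 1, 17), (cs, Xia, 34, 2, 38), (cs, Xia, 34, 5, 23), (k1, Quin, 9, 16, 12), (k1, Quin, 9, 38, 11)}
Natural join on cname: {(cs, Gus, 20, 1, 17, 11), (cs, Gus, 20, 2, 38, 11), (cs, Gus, 20, 5, 23, 11), (cs, Jo, 29, 1, 17, 27), (cs, Jo, 29, 2, 38, 27), (cs, Jo, 29, 5, 23, 27), (cs, Lee, 18, 1, 17, 23), (cs, Lee, 18, 2, 38, 23), (cs, Lee, 18, 5, 23, 23), (cs, Mo, 17, 1, 17, 37), (cs, Mo, 17, 2, 38, 37), (cs, Mo, 17, 5, 23, 37), (cs, Sam, 9, 1, 17, 35), (cs, Sam, 9, 2, 38, 35), (cs, Sam, 9, 5, 23, 35)}
Selection cname ≠ Lee: {(cs, Gus, 20, 1, 17, 11), (cs, Gus, 20, 2, 38, 11), (cs, Gus, 20, 5, 23, 11), (cs, Jo, 29, 1, 17, 27), (cs, Jo, 29, 2, 38, 27), (cs, Jo, 29, 5, 23, 27), (cs, Mo, 17, 1, 17, 37), (cs, Mo, 17, 2, 38, 37), (cs, Mo, 17, 5, 23, 37), (cs, Sam, 9, 1, 17, 35), (cs, Sam, 9, 2, 38, 35), (cs, Sam, 9, 5, 23, 35)}
Projecting to cname, region (8 duplicate(s) eliminated): {(Gus, cs), (Jo, cs), (Mo, cs), (Sam, cs)}

{(Gus, cs), (Jo, cs), (Mo, cs), (Sam, cs)}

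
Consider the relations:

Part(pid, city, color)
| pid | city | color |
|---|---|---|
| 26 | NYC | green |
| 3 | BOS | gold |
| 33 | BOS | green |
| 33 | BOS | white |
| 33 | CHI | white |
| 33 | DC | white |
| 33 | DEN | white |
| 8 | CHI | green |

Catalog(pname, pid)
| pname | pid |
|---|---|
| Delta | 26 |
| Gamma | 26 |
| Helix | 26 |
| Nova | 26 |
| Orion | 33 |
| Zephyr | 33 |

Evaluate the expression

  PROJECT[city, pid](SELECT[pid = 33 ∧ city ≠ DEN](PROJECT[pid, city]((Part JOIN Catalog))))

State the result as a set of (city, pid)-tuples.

Joining Part and Catalog on pid yields {(26, NYC, green, Delta), (26, NYC, green, Gamma), (26, NYC, green, Helix), (26, NYC, green, Nova), (33, BOS, green, Orion), (33, BOS, green, Zephyr), (33, BOS, white, Orion), (33, BOS, white, Zephyr), (33, CHI, white, Orion), (33, CHI, white, Zephyr), (33, DC, white, Orion), (33, DC, white, Zephyr), (33, DEN, white, Orion), (33, DEN, white, Zephyr)}.
Keep only column(s) pid, city (9 duplicate(s) eliminated): {(26, NYC), (33, BOS), (33, CHI), (33, DC), (33, DEN)}
Apply σ_{pid = 33 ∧ city ≠ DEN}; surviving tuples: {(33, BOS), (33, CHI), (33, DC)}
Keep only column(s) city, pid: {(BOS, 33), (CHI, 33), (DC, 33)}

{(BOS, 33), (CHI, 33), (DC, 33)}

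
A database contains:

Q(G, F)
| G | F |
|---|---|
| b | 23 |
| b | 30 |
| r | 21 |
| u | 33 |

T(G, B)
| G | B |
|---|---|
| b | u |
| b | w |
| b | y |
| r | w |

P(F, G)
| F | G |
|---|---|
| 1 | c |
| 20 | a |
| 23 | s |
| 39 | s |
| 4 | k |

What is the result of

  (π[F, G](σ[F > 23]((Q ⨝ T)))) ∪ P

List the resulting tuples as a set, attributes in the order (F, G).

Natural join on G: {(b, 23, u), (b, 23, w), (b, 23, y), (b, 30, u), (b, 30, w), (b, 30, y), (r, 21, w)}
Filtering on F > 23 leaves {(b, 30, u), (b, 30, w), (b, 30, y)}.
π[F, G]: project onto (F, G) (2 duplicate(s) eliminated) → {(30, b)}
Set union of the two operands is {(1, c), (20, a), (23, s), (30, b), (39, s), (4, k)}.

{(1, c), (20, a), (23, s), (30, b), (39, s), (4, k)}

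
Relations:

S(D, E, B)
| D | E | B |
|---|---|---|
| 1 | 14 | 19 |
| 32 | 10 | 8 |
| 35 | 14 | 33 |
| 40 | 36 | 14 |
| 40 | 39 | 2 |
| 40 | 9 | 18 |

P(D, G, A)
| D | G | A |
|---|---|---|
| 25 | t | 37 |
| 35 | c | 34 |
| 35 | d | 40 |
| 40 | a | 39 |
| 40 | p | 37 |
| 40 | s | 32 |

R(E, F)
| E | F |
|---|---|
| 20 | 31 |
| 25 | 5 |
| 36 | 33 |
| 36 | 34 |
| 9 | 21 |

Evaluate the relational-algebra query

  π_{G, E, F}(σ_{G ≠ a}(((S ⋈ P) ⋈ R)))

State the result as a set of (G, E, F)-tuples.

S ⋈ P (natural join on D): {(35, 14, 33, c, 34), (35, 14, 33, d, 40), (40, 36, 14, a, 39), (40, 36, 14, p, 37), (40, 36, 14, s, 32), (40, 39, 2, a, 39), (40, 39, 2, p, 37), (40, 39, 2, s, 32), (40, 9, 18, a, 39), (40, 9, 18, p, 37), (40, 9, 18, s, 32)}
(S ⋈ P) ⋈ R (natural join on E): {(40, 36, 14, a, 39, 33), (40, 36, 14, a, 39, 34), (40, 36, 14, p, 37, 33), (40, 36, 14, p, 37, 34), (40, 36, 14, s, 32, 33), (40, 36, 14, s, 32, 34), (40, 9, 18, a, 39, 21), (40, 9, 18, p, 37, 21), (40, 9, 18, s, 32, 21)}
σ[G ≠ a]: keep tuples satisfying G ≠ a → {(40, 36, 14, p, 37, 33), (40, 36, 14, p, 37, 34), (40, 36, 14, s, 32, 33), (40, 36, 14, s, 32, 34), (40, 9, 18, p, 37, 21), (40, 9, 18, s, 32, 21)}
π_{G, E, F} gives {(p, 36, 33), (p, 36, 34), (p, 9, 21), (s, 36, 33), (s, 36, 34), (s, 9, 21)}.

{(p, 36, 33), (p, 36, 34), (p, 9, 21), (s, 36, 33), (s, 36, 34), (s, 9, 21)}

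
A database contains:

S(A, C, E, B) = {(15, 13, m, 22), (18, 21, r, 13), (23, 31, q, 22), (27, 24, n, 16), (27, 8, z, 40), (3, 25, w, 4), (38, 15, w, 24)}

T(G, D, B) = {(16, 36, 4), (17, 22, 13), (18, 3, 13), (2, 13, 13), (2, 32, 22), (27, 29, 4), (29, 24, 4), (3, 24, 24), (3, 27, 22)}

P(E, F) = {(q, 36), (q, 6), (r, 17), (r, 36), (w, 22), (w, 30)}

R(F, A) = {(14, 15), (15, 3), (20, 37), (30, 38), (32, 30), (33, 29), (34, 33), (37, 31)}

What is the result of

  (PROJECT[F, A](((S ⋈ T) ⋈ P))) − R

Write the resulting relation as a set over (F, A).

Joining S and T on B yields {(15, 13, m, 22, 2, 32), (15, 13, m, 22, 3, 27), (18, 21, r, 13, 17, 22), (18, 21, r, 13, 18, 3), (18, 21, r, 13, 2, 13), (23, 31, q, 22, 2, 32), (23, 31, q, 22, 3, 27), (3, 25, w, 4, 16, 36), (3, 25, w, 4, 27, 29), (3, 25, w, 4, 29, 24), (38, 15, w, 24, 3, 24)}.
Joining (S ⋈ T) and P on E yields {(18, 21, r, 13, 17, 22, 17), (18, 21, r, 13, 17, 22, 36), (18, 21, r, 13, 18, 3, 17), (18, 21, r, 13, 18, 3, 36), (18, 21, r, 13, 2, 13, 17), (18, 21, r, 13, 2, 13, 36), (23, 31, q, 22, 2, 32, 36), (23, 31, q, 22, 2, 32, 6), (23, 31, q, 22, 3, 27, 36), (23, 31, q, 22, 3, 27, 6), (3, 25, w, 4, 16, 36, 22), (3, 25, w, 4, 16, 36, 30), (3, 25, w, 4, 27, 29, 22), (3, 25, w, 4, 27, 29, 30), (3, 25, w, 4, 29, 24, 22), (3, 25, w, 4, 29, 24, 30), (38, 15, w, 24, 3, 24, 22), (38, 15, w, 24, 3, 24, 30)}.
π_{F, A} gives {(17, 18), (22, 3), (22, 38), (30, 3), (30, 38), (36, 18), (36, 23), (6, 23)} (10 duplicate(s) eliminated).
Set difference of the two operands is {(17, 18), (22, 3), (22, 38), (30, 3), (36, 18), (36, 23), (6, 23)}.

{(17, 18), (22, 3), (22, 38), (30, 3), (36, 18), (36, 23), (6, 23)}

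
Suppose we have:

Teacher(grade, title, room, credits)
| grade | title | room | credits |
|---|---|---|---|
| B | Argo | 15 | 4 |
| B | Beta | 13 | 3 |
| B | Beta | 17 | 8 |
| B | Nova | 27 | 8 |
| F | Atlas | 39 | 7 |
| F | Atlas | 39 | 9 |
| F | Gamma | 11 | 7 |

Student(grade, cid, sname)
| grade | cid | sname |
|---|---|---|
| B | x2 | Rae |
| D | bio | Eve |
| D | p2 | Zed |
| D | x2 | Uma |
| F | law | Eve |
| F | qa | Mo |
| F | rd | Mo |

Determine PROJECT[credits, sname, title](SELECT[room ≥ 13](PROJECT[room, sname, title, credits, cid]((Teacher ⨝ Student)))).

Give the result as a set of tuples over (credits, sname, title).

{(3, Rae, Beta), (4, Rae, Argo), (7, Eve, Atlas), (7, Mo, Atlas), (8, Rae, Beta), (8, Rae, Nova), (9, Eve, Atlas), (9, Mo, Atlas)}

Natural join on grade: {(B, Argo, 15, 4, x2, Rae), (B, Beta, 13, 3, x2, Rae), (B, Beta, 17, 8, x2, Rae), (B, Nova, 27, 8, x2, Rae), (F, Atlas, 39, 7, law, Eve), (F, Atlas, 39, 7, qa, Mo), (F, Atlas, 39, 7, rd, Mo), (F, Atlas, 39, 9, law, Eve), (F, Atlas, 39, 9, qa, Mo), (F, Atlas, 39, 9, rd, Mo), (F, Gamma, 11, 7, law, Eve), (F, Gamma, 11, 7, qa, Mo), (F, Gamma, 11, 7, rd, Mo)}
Keep only column(s) room, sname, title, credits, cid: {(11, Eve, Gamma, 7, law), (11, Mo, Gamma, 7, qa), (11, Mo, Gamma, 7, rd), (13, Rae, Beta, 3, x2), (15, Rae, Argo, 4, x2), (17, Rae, Beta, 8, x2), (27, Rae, Nova, 8, x2), (39, Eve, Atlas, 7, law), (39, Eve, Atlas, 9, law), (39, Mo, Atlas, 7, qa), (39, Mo, Atlas, 7, rd), (39, Mo, Atlas, 9, qa), (39, Mo, Atlas, 9, rd)}
Apply σ_{room ≥ 13}; surviving tuples: {(13, Rae, Beta, 3, x2), (15, Rae, Argo, 4, x2), (17, Rae, Beta, 8, x2), (27, Rae, Nova, 8, x2), (39, Eve, Atlas, 7, law), (39, Eve, Atlas, 9, law), (39, Mo, Atlas, 7, qa), (39, Mo, Atlas, 7, rd), (39, Mo, Atlas, 9, qa), (39, Mo, Atlas, 9, rd)}
Keep only column(s) credits, sname, title (2 duplicate(s) eliminated): {(3, Rae, Beta), (4, Rae, Argo), (7, Eve, Atlas), (7, Mo, Atlas), (8, Rae, Beta), (8, Rae, Nova), (9, Eve, Atlas), (9, Mo, Atlas)}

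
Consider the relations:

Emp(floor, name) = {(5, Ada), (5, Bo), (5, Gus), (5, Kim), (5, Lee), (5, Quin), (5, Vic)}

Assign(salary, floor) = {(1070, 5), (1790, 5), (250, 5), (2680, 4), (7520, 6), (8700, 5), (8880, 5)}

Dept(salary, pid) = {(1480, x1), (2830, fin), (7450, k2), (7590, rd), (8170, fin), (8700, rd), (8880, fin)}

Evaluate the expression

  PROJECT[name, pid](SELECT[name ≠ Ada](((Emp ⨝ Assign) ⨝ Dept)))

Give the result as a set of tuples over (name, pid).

{(Bo, fin), (Bo, rd), (Gus, fin), (Gus, rd), (Kim, fin), (Kim, rd), (Lee, fin), (Lee, rd), (Quin, fin), (Quin, rd), (Vic, fin), (Vic, rd)}

Joining Emp and Assign on floor yields {(5, Ada, 1070), (5, Ada, 1790), (5, Ada, 250), (5, Ada, 8700), (5, Ada, 8880), (5, Bo, 1070), (5, Bo, 1790), (5, Bo, 250), (5, Bo, 8700), (5, Bo, 8880), (5, Gus, 1070), (5, Gus, 1790), (5, Gus, 250), (5, Gus, 8700), (5, Gus, 8880), (5, Kim, 1070), (5, Kim, 1790), (5, Kim, 250), (5, Kim, 8700), (5, Kim, 8880), (5, Lee, 1070), (5, Lee, 1790), (5, Lee, 250), (5, Lee, 8700), (5, Lee, 8880), (5, Quin, 1070), (5, Quin, 1790), (5, Quin, 250), (5, Quin, 8700), (5, Quin, 8880), (5, Vic, 1070), (5, Vic, 1790), (5, Vic, 250), (5, Vic, 8700), (5, Vic, 8880)}.
Joining (Emp ⨝ Assign) and Dept on salary yields {(5, Ada, 8700, rd), (5, Ada, 8880, fin), (5, Bo, 8700, rd), (5, Bo, 8880, fin), (5, Gus, 8700, rd), (5, Gus, 8880, fin), (5, Kim, 8700, rd), (5, Kim, 8880, fin), (5, Lee, 8700, rd), (5, Lee, 8880, fin), (5, Quin, 8700, rd), (5, Quin, 8880, fin), (5, Vic, 8700, rd), (5, Vic, 8880, fin)}.
Apply σ_{name ≠ Ada}; surviving tuples: {(5, Bo, 8700, rd), (5, Bo, 8880, fin), (5, Gus, 8700, rd), (5, Gus, 8880, fin), (5, Kim, 8700, rd), (5, Kim, 8880, fin), (5, Lee, 8700, rd), (5, Lee, 8880, fin), (5, Quin, 8700, rd), (5, Quin, 8880, fin), (5, Vic, 8700, rd), (5, Vic, 8880, fin)}
Keep only column(s) name, pid: {(Bo, fin), (Bo, rd), (Gus, fin), (Gus, rd), (Kim, fin), (Kim, rd), (Lee, fin), (Lee, rd), (Quin, fin), (Quin, rd), (Vic, fin), (Vic, rd)}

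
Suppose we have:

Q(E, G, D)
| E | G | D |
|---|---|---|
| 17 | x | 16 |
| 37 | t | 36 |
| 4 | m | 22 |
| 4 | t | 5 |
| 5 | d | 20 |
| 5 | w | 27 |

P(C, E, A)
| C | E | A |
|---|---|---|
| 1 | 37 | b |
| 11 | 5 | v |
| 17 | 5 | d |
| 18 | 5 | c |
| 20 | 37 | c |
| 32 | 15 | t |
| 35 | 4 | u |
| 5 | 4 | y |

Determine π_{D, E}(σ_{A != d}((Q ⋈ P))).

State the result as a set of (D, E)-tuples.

{(20, 5), (22, 4), (27, 5), (36, 37), (5, 4)}

Joining Q and P on E yields {(37, t, 36, 1, b), (37, t, 36, 20, c), (4, m, 22, 35, u), (4, m, 22, 5, y), (4, t, 5, 35, u), (4, t, 5, 5, y), (5, d, 20, 11, v), (5, d, 20, 17, d), (5, d, 20, 18, c), (5, w, 27, 11, v), (5, w, 27, 17, d), (5, w, 27, 18, c)}.
Selection A != d: {(37, t, 36, 1, b), (37, t, 36, 20, c), (4, m, 22, 35, u), (4, m, 22, 5, y), (4, t, 5, 35, u), (4, t, 5, 5, y), (5, d, 20, 11, v), (5, d, 20, 18, c), (5, w, 27, 11, v), (5, w, 27, 18, c)}
Projecting to D, E (5 duplicate(s) eliminated): {(20, 5), (22, 4), (27, 5), (36, 37), (5, 4)}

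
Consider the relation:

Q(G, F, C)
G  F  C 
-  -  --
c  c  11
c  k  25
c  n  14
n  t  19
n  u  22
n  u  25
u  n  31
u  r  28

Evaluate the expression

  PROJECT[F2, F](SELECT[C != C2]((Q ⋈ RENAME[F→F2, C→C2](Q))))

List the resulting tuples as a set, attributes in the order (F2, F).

{(c, k), (c, n), (k, c), (k, n), (n, c), (n, k), (n, r), (r, n), (t, u), (u, t), (u, u)}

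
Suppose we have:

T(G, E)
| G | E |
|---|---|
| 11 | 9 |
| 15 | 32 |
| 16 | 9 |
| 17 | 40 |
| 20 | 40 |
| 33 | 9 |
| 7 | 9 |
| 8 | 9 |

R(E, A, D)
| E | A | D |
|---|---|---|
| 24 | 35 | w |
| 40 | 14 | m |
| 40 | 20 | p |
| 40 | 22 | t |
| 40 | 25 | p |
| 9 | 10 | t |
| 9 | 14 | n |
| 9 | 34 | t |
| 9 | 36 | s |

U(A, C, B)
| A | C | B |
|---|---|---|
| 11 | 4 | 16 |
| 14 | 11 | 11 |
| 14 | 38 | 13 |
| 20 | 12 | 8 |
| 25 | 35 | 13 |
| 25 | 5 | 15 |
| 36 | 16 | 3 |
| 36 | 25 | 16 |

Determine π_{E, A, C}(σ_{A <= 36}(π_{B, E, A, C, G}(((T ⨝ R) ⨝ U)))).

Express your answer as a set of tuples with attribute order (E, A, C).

{(40, 14, 11), (40, 14, 38), (40, 20, 12), (40, 25, 35), (40, 25, 5), (9, 14, 11), (9, 14, 38), (9, 36, 16), (9, 36, 25)}

T ⋈ R (natural join on E): {(11, 9, 10, t), (11, 9, 14, n), (11, 9, 34, t), (11, 9, 36, s), (16, 9, 10, t), (16, 9, 14, n), (16, 9, 34, t), (16, 9, 36, s), (17, 40, 14, m), (17, 40, 20, p), (17, 40, 22, t), (17, 40, 25, p), (20, 40, 14, m), (20, 40, 20, p), (20, 40, 22, t), (20, 40, 25, p), (33, 9, 10, t), (33, 9, 14, n), (33, 9, 34, t), (33, 9, 36, s), (7, 9, 10, t), (7, 9, 14, n), (7, 9, 34, t), (7, 9, 36, s), (8, 9, 10, t), (8, 9, 14, n), (8, 9, 34, t), (8, 9, 36, s)}
(T ⨝ R) ⋈ U (natural join on A): {(11, 9, 14, n, 11, 11), (11, 9, 14, n, 38, 13), (11, 9, 36, s, 16, 3), (11, 9, 36, s, 25, 16), (16, 9, 14, n, 11, 11), (16, 9, 14, n, 38, 13), (16, 9, 36, s, 16, 3), (16, 9, 36, s, 25, 16), (17, 40, 14, m, 11, 11), (17, 40, 14, m, 38, 13), (17, 40, 20, p, 12, 8), (17, 40, 25, p, 35, 13), (17, 40, 25, p, 5, 15), (20, 40, 14, m, 11, 11), (20, 40, 14, m, 38, 13), (20, 40, 20, p, 12, 8), (20, 40, 25, p, 35, 13), (20, 40, 25, p, 5, 15), (33, 9, 14, n, 11, 11), (33, 9, 14, n, 38, 13), (33, 9, 36, s, 16, 3), (33, 9, 36, s, 25, 16), (7, 9, 14, n, 11, 11), (7, 9, 14, n, 38, 13), (7, 9, 36, s, 16, 3), (7, 9, 36, s, 25, 16), (8, 9, 14, n, 11, 11), (8, 9, 14, n, 38, 13), (8, 9, 36, s, 16, 3), (8, 9, 36, s, 25, 16)}
Keep only column(s) B, E, A, C, G: {(11, 40, 14, 11, 17), (11, 40, 14, 11, 20), (11, 9, 14, 11, 11), (11, 9, 14, 11, 16), (11, 9, 14, 11, 33), (11, 9, 14, 11, 7), (11, 9, 14, 11, 8), (13, 40, 14, 38, 17), (13, 40, 14, 38, 20), (13, 40, 25, 35, 17), (13, 40, 25, 35, 20), (13, 9, 14, 38, 11), (13, 9, 14, 38, 16), (13, 9, 14, 38, 33), (13, 9, 14, 38, 7), (13, 9, 14, 38, 8), (15, 40, 25, 5, 17), (15, 40, 25, 5, 20), (16, 9, 36, 25, 11), (16, 9, 36, 25, 16), (16, 9, 36, 25, 33), (16, 9, 36, 25, 7), (16, 9, 36, 25, 8), (3, 9, 36, 16, 11), (3, 9, 36, 16, 16), (3, 9, 36, 16, 33), (3, 9, 36, 16, 7), (3, 9, 36, 16, 8), (8, 40, 20, 12, 17), (8, 40, 20, 12, 20)}
Selection A <= 36: {(11, 40, 14, 11, 17), (11, 40, 14, 11, 20), (11, 9, 14, 11, 11), (11, 9, 14, 11, 16), (11, 9, 14, 11, 33), (11, 9, 14, 11, 7), (11, 9, 14, 11, 8), (13, 40, 14, 38, 17), (13, 40, 14, 38, 20), (13, 40, 25, 35, 17), (13, 40, 25, 35, 20), (13, 9, 14, 38, 11), (13, 9, 14, 38, 16), (13, 9, 14, 38, 33), (13, 9, 14, 38, 7), (13, 9, 14, 38, 8), (15, 40, 25, 5, 17), (15, 40, 25, 5, 20), (16, 9, 36, 25, 11), (16, 9, 36, 25, 16), (16, 9, 36, 25, 33), (16, 9, 36, 25, 7), (16, 9, 36, 25, 8), (3, 9, 36, 16, 11), (3, 9, 36, 16, 16), (3, 9, 36, 16, 33), (3, 9, 36, 16, 7), (3, 9, 36, 16, 8), (8, 40, 20, 12, 17), (8, 40, 20, 12, 20)}
Keep only column(s) E, A, C (21 duplicate(s) eliminated): {(40, 14, 11), (40, 14, 38), (40, 20, 12), (40, 25, 35), (40, 25, 5), (9, 14, 11), (9, 14, 38), (9, 36, 16), (9, 36, 25)}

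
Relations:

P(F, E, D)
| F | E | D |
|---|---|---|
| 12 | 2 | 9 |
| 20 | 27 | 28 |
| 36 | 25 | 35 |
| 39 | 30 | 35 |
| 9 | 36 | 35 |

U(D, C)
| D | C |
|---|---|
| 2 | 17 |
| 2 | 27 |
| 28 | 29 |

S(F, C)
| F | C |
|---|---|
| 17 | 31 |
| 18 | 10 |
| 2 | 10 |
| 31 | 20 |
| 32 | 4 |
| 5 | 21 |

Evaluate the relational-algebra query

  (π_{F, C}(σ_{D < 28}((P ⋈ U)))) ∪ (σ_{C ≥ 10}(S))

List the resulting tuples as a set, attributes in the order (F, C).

{(17, 31), (18, 10), (2, 10), (31, 20), (5, 21)}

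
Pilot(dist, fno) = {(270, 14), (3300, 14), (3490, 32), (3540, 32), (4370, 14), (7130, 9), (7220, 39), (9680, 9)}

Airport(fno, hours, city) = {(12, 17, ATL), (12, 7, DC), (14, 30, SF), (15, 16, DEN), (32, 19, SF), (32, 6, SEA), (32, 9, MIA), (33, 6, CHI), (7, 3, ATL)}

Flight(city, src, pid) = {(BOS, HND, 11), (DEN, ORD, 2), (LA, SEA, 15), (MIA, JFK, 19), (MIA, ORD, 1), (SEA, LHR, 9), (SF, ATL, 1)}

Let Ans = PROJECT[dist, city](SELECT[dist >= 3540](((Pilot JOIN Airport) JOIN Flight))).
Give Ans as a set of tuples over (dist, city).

Joining Pilot and Airport on fno yields {(270, 14, 30, SF), (3300, 14, 30, SF), (3490, 32, 19, SF), (3490, 32, 6, SEA), (3490, 32, 9, MIA), (3540, 32, 19, SF), (3540, 32, 6, SEA), (3540, 32, 9, MIA), (4370, 14, 30, SF)}.
Joining (Pilot JOIN Airport) and Flight on city yields {(270, 14, 30, SF, ATL, 1), (3300, 14, 30, SF, ATL, 1), (3490, 32, 19, SF, ATL, 1), (3490, 32, 6, SEA, LHR, 9), (3490, 32, 9, MIA, JFK, 19), (3490, 32, 9, MIA, ORD, 1), (3540, 32, 19, SF, ATL, 1), (3540, 32, 6, SEA, LHR, 9), (3540, 32, 9, MIA, JFK, 19), (3540, 32, 9, MIA, ORD, 1), (4370, 14, 30, SF, ATL, 1)}.
Filtering on dist >= 3540 leaves {(3540, 32, 19, SF, ATL, 1), (3540, 32, 6, SEA, LHR, 9), (3540, 32, 9, MIA, JFK, 19), (3540, 32, 9, MIA, ORD, 1), (4370, 14, 30, SF, ATL, 1)}.
π[dist, city]: project onto (dist, city) (1 duplicate(s) eliminated) → {(3540, MIA), (3540, SEA), (3540, SF), (4370, SF)}

{(3540, MIA), (3540, SEA), (3540, SF), (4370, SF)}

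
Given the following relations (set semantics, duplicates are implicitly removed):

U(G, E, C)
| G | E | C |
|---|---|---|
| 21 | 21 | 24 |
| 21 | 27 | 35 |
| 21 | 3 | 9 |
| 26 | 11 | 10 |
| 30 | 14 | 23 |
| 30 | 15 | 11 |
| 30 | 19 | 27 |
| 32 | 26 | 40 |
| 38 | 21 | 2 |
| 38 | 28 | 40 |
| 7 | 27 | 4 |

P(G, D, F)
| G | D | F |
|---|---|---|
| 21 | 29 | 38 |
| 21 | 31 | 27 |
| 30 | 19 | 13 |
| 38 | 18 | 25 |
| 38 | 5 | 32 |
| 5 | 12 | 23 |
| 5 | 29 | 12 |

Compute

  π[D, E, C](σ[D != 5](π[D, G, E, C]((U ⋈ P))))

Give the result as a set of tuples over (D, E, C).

{(18, 21, 2), (18, 28, 40), (19, 14, 23), (19, 15, 11), (19, 19, 27), (29, 21, 24), (29, 27, 35), (29, 3, 9), (31, 21, 24), (31, 27, 35), (31, 3, 9)}

U ⋈ P (natural join on G): {(21, 21, 24, 29, 38), (21, 21, 24, 31, 27), (21, 27, 35, 29, 38), (21, 27, 35, 31, 27), (21, 3, 9, 29, 38), (21, 3, 9, 31, 27), (30, 14, 23, 19, 13), (30, 15, 11, 19, 13), (30, 19, 27, 19, 13), (38, 21, 2, 18, 25), (38, 21, 2, 5, 32), (38, 28, 40, 18, 25), (38, 28, 40, 5, 32)}
Keep only column(s) D, G, E, C: {(18, 38, 21, 2), (18, 38, 28, 40), (19, 30, 14, 23), (19, 30, 15, 11), (19, 30, 19, 27), (29, 21, 21, 24), (29, 21, 27, 35), (29, 21, 3, 9), (31, 21, 21, 24), (31, 21, 27, 35), (31, 21, 3, 9), (5, 38, 21, 2), (5, 38, 28, 40)}
Selection D != 5: {(18, 38, 21, 2), (18, 38, 28, 40), (19, 30, 14, 23), (19, 30, 15, 11), (19, 30, 19, 27), (29, 21, 21, 24), (29, 21, 27, 35), (29, 21, 3, 9), (31, 21, 21, 24), (31, 21, 27, 35), (31, 21, 3, 9)}
Keep only column(s) D, E, C: {(18, 21, 2), (18, 28, 40), (19, 14, 23), (19, 15, 11), (19, 19, 27), (29, 21, 24), (29, 27, 35), (29, 3, 9), (31, 21, 24), (31, 27, 35), (31, 3, 9)}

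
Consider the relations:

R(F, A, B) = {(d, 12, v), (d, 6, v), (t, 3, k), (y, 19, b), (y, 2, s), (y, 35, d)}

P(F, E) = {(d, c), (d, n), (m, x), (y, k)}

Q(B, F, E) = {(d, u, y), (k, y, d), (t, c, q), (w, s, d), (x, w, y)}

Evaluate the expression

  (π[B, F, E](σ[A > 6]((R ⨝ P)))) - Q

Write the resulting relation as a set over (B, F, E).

R ⋈ P (natural join on F): {(d, 12, v, c), (d, 12, v, n), (d, 6, v, c), (d, 6, v, n), (y, 19, b, k), (y, 2, s, k), (y, 35, d, k)}
σ[A > 6]: keep tuples satisfying A > 6 → {(d, 12, v, c), (d, 12, v, n), (y, 19, b, k), (y, 35, d, k)}
Keep only column(s) B, F, E: {(b, y, k), (d, y, k), (v, d, c), (v, d, n)}
Difference: {(b, y, k), (d, y, k), (v, d, c), (v, d, n)} with {(d, u, y), (k, y, d), (t, c, q), (w, s, d), (x, w, y)} → {(b, y, k), (d, y, k), (v, d, c), (v, d, n)}

{(b, y, k), (d, y, k), (v, d, c), (v, d, n)}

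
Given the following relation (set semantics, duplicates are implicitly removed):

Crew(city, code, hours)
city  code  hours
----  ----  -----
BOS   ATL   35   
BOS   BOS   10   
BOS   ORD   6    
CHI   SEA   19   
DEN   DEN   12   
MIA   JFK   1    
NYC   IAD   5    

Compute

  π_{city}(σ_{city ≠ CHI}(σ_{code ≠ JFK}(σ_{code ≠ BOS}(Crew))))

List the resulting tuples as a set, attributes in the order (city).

{BOS, DEN, NYC}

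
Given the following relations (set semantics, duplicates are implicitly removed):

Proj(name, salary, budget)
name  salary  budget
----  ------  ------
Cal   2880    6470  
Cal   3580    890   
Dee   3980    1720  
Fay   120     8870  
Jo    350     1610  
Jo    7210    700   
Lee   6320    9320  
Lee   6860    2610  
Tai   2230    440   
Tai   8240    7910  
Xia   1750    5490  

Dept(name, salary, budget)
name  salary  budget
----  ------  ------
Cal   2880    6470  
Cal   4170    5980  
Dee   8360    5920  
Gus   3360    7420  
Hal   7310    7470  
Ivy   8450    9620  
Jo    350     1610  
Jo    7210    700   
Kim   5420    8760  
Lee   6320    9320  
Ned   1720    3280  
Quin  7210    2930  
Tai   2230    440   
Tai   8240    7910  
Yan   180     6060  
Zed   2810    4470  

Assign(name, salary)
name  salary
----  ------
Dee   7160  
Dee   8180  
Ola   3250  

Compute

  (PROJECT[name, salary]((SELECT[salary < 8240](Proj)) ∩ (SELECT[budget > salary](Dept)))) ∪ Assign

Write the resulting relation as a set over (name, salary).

Apply σ_{salary < 8240}; surviving tuples: {(Cal, 2880, 6470), (Cal, 3580, 890), (Dee, 3980, 1720), (Fay, 120, 8870), (Jo, 350, 1610), (Jo, 7210, 700), (Lee, 6320, 9320), (Lee, 6860, 2610), (Tai, 2230, 440), (Xia, 1750, 5490)}
Apply σ_{budget > salary}; surviving tuples: {(Cal, 2880, 6470), (Cal, 4170, 5980), (Gus, 3360, 7420), (Hal, 7310, 7470), (Ivy, 8450, 9620), (Jo, 350, 1610), (Kim, 5420, 8760), (Lee, 6320, 9320), (Ned, 1720, 3280), (Yan, 180, 6060), (Zed, 2810, 4470)}
Intersection: {(Cal, 2880, 6470), (Cal, 3580, 890), (Dee, 3980, 1720), (Fay, 120, 8870), (Jo, 350, 1610), (Jo, 7210, 700), (Lee, 6320, 9320), (Lee, 6860, 2610), (Tai, 2230, 440), (Xia, 1750, 5490)} with {(Cal, 2880, 6470), (Cal, 4170, 5980), (Gus, 3360, 7420), (Hal, 7310, 7470), (Ivy, 8450, 9620), (Jo, 350, 1610), (Kim, 5420, 8760), (Lee, 6320, 9320), (Ned, 1720, 3280), (Yan, 180, 6060), (Zed, 2810, 4470)} → {(Cal, 2880, 6470), (Jo, 350, 1610), (Lee, 6320, 9320)}
Projecting to name, salary: {(Cal, 2880), (Jo, 350), (Lee, 6320)}
Union: {(Cal, 2880), (Jo, 350), (Lee, 6320)} with {(Dee, 7160), (Dee, 8180), (Ola, 3250)} → {(Cal, 2880), (Dee, 7160), (Dee, 8180), (Jo, 350), (Lee, 6320), (Ola, 3250)}

{(Cal, 2880), (Dee, 7160), (Dee, 8180), (Jo, 350), (Lee, 6320), (Ola, 3250)}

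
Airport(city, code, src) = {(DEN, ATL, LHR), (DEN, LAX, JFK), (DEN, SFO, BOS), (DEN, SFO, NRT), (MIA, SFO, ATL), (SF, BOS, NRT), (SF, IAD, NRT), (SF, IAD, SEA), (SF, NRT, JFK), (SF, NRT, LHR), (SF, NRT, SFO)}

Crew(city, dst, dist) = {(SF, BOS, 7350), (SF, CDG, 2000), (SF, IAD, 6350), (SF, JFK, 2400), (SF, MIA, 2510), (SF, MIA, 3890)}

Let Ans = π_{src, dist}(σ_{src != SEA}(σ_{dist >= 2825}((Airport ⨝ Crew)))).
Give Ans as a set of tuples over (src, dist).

{(JFK, 3890), (JFK, 6350), (JFK, 7350), (LHR, 3890), (LHR, 6350), (LHR, 7350), (NRT, 3890), (NRT, 6350), (NRT, 7350), (SFO, 3890), (SFO, 6350), (SFO, 7350)}

Natural join on city: {(SF, BOS, NRT, BOS, 7350), (SF, BOS, NRT, CDG, 2000), (SF, BOS, NRT, IAD, 6350), (SF, BOS, NRT, JFK, 2400), (SF, BOS, NRT, MIA, 2510), (SF, BOS, NRT, MIA, 3890), (SF, IAD, NRT, BOS, 7350), (SF, IAD, NRT, CDG, 2000), (SF, IAD, NRT, IAD, 6350), (SF, IAD, NRT, JFK, 2400), (SF, IAD, NRT, MIA, 2510), (SF, IAD, NRT, MIA, 3890), (SF, IAD, SEA, BOS, 7350), (SF, IAD, SEA, CDG, 2000), (SF, IAD, SEA, IAD, 6350), (SF, IAD, SEA, JFK, 2400), (SF, IAD, SEA, MIA, 2510), (SF, IAD, SEA, MIA, 3890), (SF, NRT, JFK, BOS, 7350), (SF, NRT, JFK, CDG, 2000), (SF, NRT, JFK, IAD, 6350), (SF, NRT, JFK, JFK, 2400), (SF, NRT, JFK, MIA, 2510), (SF, NRT, JFK, MIA, 3890), (SF, NRT, LHR, BOS, 7350), (SF, NRT, LHR, CDG, 2000), (SF, NRT, LHR, IAD, 6350), (SF, NRT, LHR, JFK, 2400), (SF, NRT, LHR, MIA, 2510), (SF, NRT, LHR, MIA, 3890), (SF, NRT, SFO, BOS, 7350), (SF, NRT, SFO, CDG, 2000), (SF, NRT, SFO, IAD, 6350), (SF, NRT, SFO, JFK, 2400), (SF, NRT, SFO, MIA, 2510), (SF, NRT, SFO, MIA, 3890)}
Selection dist >= 2825: {(SF, BOS, NRT, BOS, 7350), (SF, BOS, NRT, IAD, 6350), (SF, BOS, NRT, MIA, 3890), (SF, IAD, NRT, BOS, 7350), (SF, IAD, NRT, IAD, 6350), (SF, IAD, NRT, MIA, 3890), (SF, IAD, SEA, BOS, 7350), (SF, IAD, SEA, IAD, 6350), (SF, IAD, SEA, MIA, 3890), (SF, NRT, JFK, BOS, 7350), (SF, NRT, JFK, IAD, 6350), (SF, NRT, JFK, MIA, 3890), (SF, NRT, LHR, BOS, 7350), (SF, NRT, LHR, IAD, 6350), (SF, NRT, LHR, MIA, 3890), (SF, NRT, SFO, BOS, 7350), (SF, NRT, SFO, IAD, 6350), (SF, NRT, SFO, MIA, 3890)}
Selection src != SEA: {(SF, BOS, NRT, BOS, 7350), (SF, BOS, NRT, IAD, 6350), (SF, BOS, NRT, MIA, 3890), (SF, IAD, NRT, BOS, 7350), (SF, IAD, NRT, IAD, 6350), (SF, IAD, NRT, MIA, 3890), (SF, NRT, JFK, BOS, 7350), (SF, NRT, JFK, IAD, 6350), (SF, NRT, JFK, MIA, 3890), (SF, NRT, LHR, BOS, 7350), (SF, NRT, LHR, IAD, 6350), (SF, NRT, LHR, MIA, 3890), (SF, NRT, SFO, BOS, 7350), (SF, NRT, SFO, IAD, 6350), (SF, NRT, SFO, MIA, 3890)}
π[src, dist]: project onto (src, dist) (3 duplicate(s) eliminated) → {(JFK, 3890), (JFK, 6350), (JFK, 7350), (LHR, 3890), (LHR, 6350), (LHR, 7350), (NRT, 3890), (NRT, 6350), (NRT, 7350), (SFO, 3890), (SFO, 6350), (SFO, 7350)}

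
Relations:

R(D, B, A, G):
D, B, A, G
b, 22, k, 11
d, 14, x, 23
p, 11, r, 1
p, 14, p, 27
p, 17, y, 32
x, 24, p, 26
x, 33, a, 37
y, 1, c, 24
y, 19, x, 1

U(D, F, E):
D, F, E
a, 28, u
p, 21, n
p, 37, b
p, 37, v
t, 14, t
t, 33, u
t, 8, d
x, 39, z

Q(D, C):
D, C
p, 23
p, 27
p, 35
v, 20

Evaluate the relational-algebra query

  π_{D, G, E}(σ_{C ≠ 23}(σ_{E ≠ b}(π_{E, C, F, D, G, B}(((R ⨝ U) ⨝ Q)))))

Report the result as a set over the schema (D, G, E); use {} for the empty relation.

Joining R and U on D yields {(p, 11, r, 1, 21, n), (p, 11, r, 1, 37, b), (p, 11, r, 1, 37, v), (p, 14, p, 27, 21, n), (p, 14, p, 27, 37, b), (p, 14, p, 27, 37, v), (p, 17, y, 32, 21, n), (p, 17, y, 32, 37, b), (p, 17, y, 32, 37, v), (x, 24, p, 26, 39, z), (x, 33, a, 37, 39, z)}.
Joining (R ⨝ U) and Q on D yields {(p, 11, r, 1, 21, n, 23), (p, 11, r, 1, 21, n, 27), (p, 11, r, 1, 21, n, 35), (p, 11, r, 1, 37, b, 23), (p, 11, r, 1, 37, b, 27), (p, 11, r, 1, 37, b, 35), (p, 11, r, 1, 37, v, 23), (p, 11, r, 1, 37, v, 27), (p, 11, r, 1, 37, v, 35), (p, 14, p, 27, 21, n, 23), (p, 14, p, 27, 21, n, 27), (p, 14, p, 27, 21, n, 35), (p, 14, p, 27, 37, b, 23), (p, 14, p, 27, 37, b, 27), (p, 14, p, 27, 37, b, 35), (p, 14, p, 27, 37, v, 23), (p, 14, p, 27, 37, v, 27), (p, 14, p, 27, 37, v, 35), (p, 17, y, 32, 21, n, 23), (p, 17, y, 32, 21, n, 27), (p, 17, y, 32, 21, n, 35), (p, 17, y, 32, 37, b, 23), (p, 17, y, 32, 37, b, 27), (p, 17, y, 32, 37, b, 35), (p, 17, y, 32, 37, v, 23), (p, 17, y, 32, 37, v, 27), (p, 17, y, 32, 37, v, 35)}.
π[E, C, F, D, G, B]: project onto (E, C, F, D, G, B) → {(b, 23, 37, p, 1, 11), (b, 23, 37, p, 27, 14), (b, 23, 37, p, 32, 17), (b, 27, 37, p, 1, 11), (b, 27, 37, p, 27, 14), (b, 27, 37, p, 32, 17), (b, 35, 37, p, 1, 11), (b, 35, 37, p, 27, 14), (b, 35, 37, p, 32, 17), (n, 23, 21, p, 1, 11), (n, 23, 21, p, 27, 14), (n, 23, 21, p, 32, 17), (n, 27, 21, p, 1, 11), (n, 27, 21, p, 27, 14), (n, 27, 21, p, 32, 17), (n, 35, 21, p, 1, 11), (n, 35, 21, p, 27, 14), (n, 35, 21, p, 32, 17), (v, 23, 37, p, 1, 11), (v, 23, 37, p, 27, 14), (v, 23, 37, p, 32, 17), (v, 27, 37, p, 1, 11), (v, 27, 37, p, 27, 14), (v, 27, 37, p, 32, 17), (v, 35, 37, p, 1, 11), (v, 35, 37, p, 27, 14), (v, 35, 37, p, 32, 17)}
Filtering on E ≠ b leaves {(n, 23, 21, p, 1, 11), (n, 23, 21, p, 27, 14), (n, 23, 21, p, 32, 17), (n, 27, 21, p, 1, 11), (n, 27, 21, p, 27, 14), (n, 27, 21, p, 32, 17), (n, 35, 21, p, 1, 11), (n, 35, 21, p, 27, 14), (n, 35, 21, p, 32, 17), (v, 23, 37, p, 1, 11), (v, 23, 37, p, 27, 14), (v, 23, 37, p, 32, 17), (v, 27, 37, p, 1, 11), (v, 27, 37, p, 27, 14), (v, 27, 37, p, 32, 17), (v, 35, 37, p, 1, 11), (v, 35, 37, p, 27, 14), (v, 35, 37, p, 32, 17)}.
Filtering on C ≠ 23 leaves {(n, 27, 21, p, 1, 11), (n, 27, 21, p, 27, 14), (n, 27, 21, p, 32, 17), (n, 35, 21, p, 1, 11), (n, 35, 21, p, 27, 14), (n, 35, 21, p, 32, 17), (v, 27, 37, p, 1, 11), (v, 27, 37, p, 27, 14), (v, 27, 37, p, 32, 17), (v, 35, 37, p, 1, 11), (v, 35, 37, p, 27, 14), (v, 35, 37, p, 32, 17)}.
π[D, G, E]: project onto (D, G, E) (6 duplicate(s) eliminated) → {(p, 1, n), (p, 1, v), (p, 27, n), (p, 27, v), (p, 32, n), (p, 32, v)}

{(p, 1, n), (p, 1, v), (p, 27, n), (p, 27, v), (p, 32, n), (p, 32, v)}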